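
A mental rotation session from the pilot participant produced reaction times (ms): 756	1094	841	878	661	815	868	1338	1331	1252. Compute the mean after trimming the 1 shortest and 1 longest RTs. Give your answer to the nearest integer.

Sorted: 661, 756, 815, 841, 868, 878, 1094, 1252, 1331, 1338
Drop lowest 1 (661) and highest 1 (1338)
Remaining (n=8): Σ = 7835, mean = 7835/8 = 979.375

979 ms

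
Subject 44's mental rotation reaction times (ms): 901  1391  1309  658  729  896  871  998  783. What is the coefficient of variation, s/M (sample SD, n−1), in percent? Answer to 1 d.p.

26.3%

n = 9, Σ = 8536, M = 948.4444
Σ(x−M)² = 499196.222; s = √(499196.222/8) = 249.7990
CV = 249.7990 / 948.4444 = 0.26338 = 26.338%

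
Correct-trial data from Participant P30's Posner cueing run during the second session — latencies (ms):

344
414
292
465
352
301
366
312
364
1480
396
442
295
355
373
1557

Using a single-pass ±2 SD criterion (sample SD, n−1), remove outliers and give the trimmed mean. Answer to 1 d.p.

n = 16, ΣRT = 8108, M = 506.750
Σ(x−M)² = 2379801.00; s = √(2379801.00/15) = 398.313
Cutoffs: 506.750 ± 2·398.313 → [-289.9, 1303.4]
Outside: 1480, 1557 → excluded.
Retained (n=14): Σ = 5071, mean = 5071/14 = 362.214

362.2 ms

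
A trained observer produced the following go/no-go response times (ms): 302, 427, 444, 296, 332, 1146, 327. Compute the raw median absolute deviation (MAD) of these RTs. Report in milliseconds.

Sorted: 296, 302, 327, 332, 427, 444, 1146 → median = 332
|x − 332|: 30, 95, 112, 36, 0, 814, 5
Sorted deviations: 0, 5, 30, 36, 95, 112, 814 → MAD = 36

36 ms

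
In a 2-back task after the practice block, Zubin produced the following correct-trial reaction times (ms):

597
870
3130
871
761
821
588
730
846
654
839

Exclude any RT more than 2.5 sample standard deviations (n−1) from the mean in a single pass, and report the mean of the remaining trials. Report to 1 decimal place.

757.7 ms

n = 11, ΣRT = 10707, M = 973.364
Σ(x−M)² = 5226204.55; s = √(5226204.55/10) = 722.925
Cutoffs: 973.364 ± 2.5·722.925 → [-833.9, 2780.7]
Outside: 3130 → excluded.
Retained (n=10): Σ = 7577, mean = 7577/10 = 757.700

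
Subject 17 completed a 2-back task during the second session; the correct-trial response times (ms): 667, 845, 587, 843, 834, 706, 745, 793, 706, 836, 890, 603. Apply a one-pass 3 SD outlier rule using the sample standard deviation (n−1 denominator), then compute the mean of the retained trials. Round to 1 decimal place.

754.6 ms

n = 12, ΣRT = 9055, M = 754.583
Σ(x−M)² = 112286.92; s = √(112286.92/11) = 101.034
Cutoffs: 754.583 ± 3·101.034 → [451.5, 1057.7]
No RTs fall outside the cutoffs; all 12 retained. Mean = 9055/12 = 754.583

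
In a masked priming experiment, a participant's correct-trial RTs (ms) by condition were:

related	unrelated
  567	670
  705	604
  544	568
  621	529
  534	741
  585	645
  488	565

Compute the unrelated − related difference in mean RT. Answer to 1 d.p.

M(related) = 4044/7 = 577.714
M(unrelated) = 4322/7 = 617.429
Difference = 617.429 − 577.714 = 39.714 ms

39.7 ms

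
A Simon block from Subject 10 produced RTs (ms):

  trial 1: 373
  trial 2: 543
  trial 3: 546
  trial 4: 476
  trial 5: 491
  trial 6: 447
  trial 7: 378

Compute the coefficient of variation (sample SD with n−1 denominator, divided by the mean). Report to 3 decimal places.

n = 7, Σ = 3254, M = 464.8571
Σ(x−M)² = 29798.857; s = √(29798.857/6) = 70.4732
CV = 70.4732 / 464.8571 = 0.15160

0.152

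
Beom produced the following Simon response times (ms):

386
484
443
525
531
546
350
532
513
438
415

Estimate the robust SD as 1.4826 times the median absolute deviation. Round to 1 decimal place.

Sorted: 350, 386, 415, 438, 443, 484, 513, 525, 531, 532, 546 → median = 484
|x − 484| sorted: 0, 29, 41, 41, 46, 47, 48, 62, 69, 98, 134 → MAD = 47
Robust SD ≈ 1.4826 × 47 = 69.682

69.7 ms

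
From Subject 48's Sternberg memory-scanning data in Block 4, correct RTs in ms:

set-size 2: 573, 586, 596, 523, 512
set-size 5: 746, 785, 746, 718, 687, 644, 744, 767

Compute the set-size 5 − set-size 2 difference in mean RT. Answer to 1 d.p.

171.6 ms

M(set-size 2) = 2790/5 = 558.000
M(set-size 5) = 5837/8 = 729.625
Difference = 729.625 − 558.000 = 171.625 ms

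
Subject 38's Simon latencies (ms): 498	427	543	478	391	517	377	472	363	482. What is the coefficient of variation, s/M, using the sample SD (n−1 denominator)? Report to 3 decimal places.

n = 10, Σ = 4548, M = 454.8000
Σ(x−M)² = 34411.600; s = √(34411.600/9) = 61.8345
CV = 61.8345 / 454.8000 = 0.13596

0.136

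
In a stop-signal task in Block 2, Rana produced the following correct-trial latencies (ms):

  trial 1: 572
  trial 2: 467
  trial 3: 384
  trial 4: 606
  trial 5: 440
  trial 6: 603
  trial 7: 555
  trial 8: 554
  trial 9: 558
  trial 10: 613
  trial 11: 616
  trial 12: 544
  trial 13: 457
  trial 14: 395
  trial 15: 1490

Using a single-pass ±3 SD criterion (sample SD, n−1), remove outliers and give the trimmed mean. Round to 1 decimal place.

n = 15, ΣRT = 8854, M = 590.267
Σ(x−M)² = 953392.93; s = √(953392.93/14) = 260.959
Cutoffs: 590.267 ± 3·260.959 → [-192.6, 1373.1]
Outside: 1490 → excluded.
Retained (n=14): Σ = 7364, mean = 7364/14 = 526.000

526.0 ms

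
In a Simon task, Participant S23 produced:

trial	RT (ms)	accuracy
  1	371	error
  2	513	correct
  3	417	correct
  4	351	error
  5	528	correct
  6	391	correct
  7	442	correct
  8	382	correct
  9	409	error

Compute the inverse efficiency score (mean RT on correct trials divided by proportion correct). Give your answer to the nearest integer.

Correct trials (n=6): 513, 417, 528, 391, 442, 382
Mean correct RT = 2673/6 = 445.5000 ms
Proportion correct = 6/9
IES = 445.5000 / (6/9) = 668.250 ms

668 ms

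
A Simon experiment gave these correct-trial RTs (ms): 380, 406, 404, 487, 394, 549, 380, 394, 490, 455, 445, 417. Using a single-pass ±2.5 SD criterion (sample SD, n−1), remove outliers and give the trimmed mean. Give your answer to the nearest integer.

n = 12, ΣRT = 5201, M = 433.417
Σ(x−M)² = 30732.92; s = √(30732.92/11) = 52.857
Cutoffs: 433.417 ± 2.5·52.857 → [301.3, 565.6]
No RTs fall outside the cutoffs; all 12 retained. Mean = 5201/12 = 433.417

433 ms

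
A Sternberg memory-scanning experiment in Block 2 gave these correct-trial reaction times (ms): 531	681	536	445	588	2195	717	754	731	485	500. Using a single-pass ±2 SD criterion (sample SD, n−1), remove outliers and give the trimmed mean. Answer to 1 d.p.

596.8 ms

n = 11, ΣRT = 8163, M = 742.091
Σ(x−M)² = 2439314.91; s = √(2439314.91/10) = 493.894
Cutoffs: 742.091 ± 2·493.894 → [-245.7, 1729.9]
Outside: 2195 → excluded.
Retained (n=10): Σ = 5968, mean = 5968/10 = 596.800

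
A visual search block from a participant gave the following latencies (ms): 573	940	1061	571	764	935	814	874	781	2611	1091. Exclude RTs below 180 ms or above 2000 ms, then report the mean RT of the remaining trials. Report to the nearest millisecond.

Excluded: 2611
Retained (n=10): Σ = 8404
Mean = 8404/10 = 840.4000

840 ms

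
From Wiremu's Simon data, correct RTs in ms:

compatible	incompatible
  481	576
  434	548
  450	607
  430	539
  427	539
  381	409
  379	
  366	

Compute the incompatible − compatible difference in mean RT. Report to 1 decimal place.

117.8 ms

M(compatible) = 3348/8 = 418.500
M(incompatible) = 3218/6 = 536.333
Difference = 536.333 − 418.500 = 117.833 ms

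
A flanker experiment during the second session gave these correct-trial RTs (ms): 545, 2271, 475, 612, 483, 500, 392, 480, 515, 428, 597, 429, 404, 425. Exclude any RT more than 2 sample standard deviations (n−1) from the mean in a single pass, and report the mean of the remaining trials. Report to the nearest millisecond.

483 ms

n = 14, ΣRT = 8556, M = 611.143
Σ(x−M)² = 3025749.71; s = √(3025749.71/13) = 482.442
Cutoffs: 611.143 ± 2·482.442 → [-353.7, 1576.0]
Outside: 2271 → excluded.
Retained (n=13): Σ = 6285, mean = 6285/13 = 483.462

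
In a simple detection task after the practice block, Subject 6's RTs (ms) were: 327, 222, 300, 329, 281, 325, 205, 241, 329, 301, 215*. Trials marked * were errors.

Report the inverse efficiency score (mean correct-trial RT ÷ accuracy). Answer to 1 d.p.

314.6 ms

Correct trials (n=10): 327, 222, 300, 329, 281, 325, 205, 241, 329, 301
Mean correct RT = 2860/10 = 286.0000 ms
Proportion correct = 10/11
IES = 286.0000 / (10/11) = 314.600 ms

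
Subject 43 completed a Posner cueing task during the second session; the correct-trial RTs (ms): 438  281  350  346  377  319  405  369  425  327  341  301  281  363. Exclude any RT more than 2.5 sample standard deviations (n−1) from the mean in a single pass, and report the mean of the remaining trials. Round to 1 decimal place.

351.6 ms

n = 14, ΣRT = 4923, M = 351.643
Σ(x−M)² = 31125.21; s = √(31125.21/13) = 48.931
Cutoffs: 351.643 ± 2.5·48.931 → [229.3, 474.0]
No RTs fall outside the cutoffs; all 14 retained. Mean = 4923/14 = 351.643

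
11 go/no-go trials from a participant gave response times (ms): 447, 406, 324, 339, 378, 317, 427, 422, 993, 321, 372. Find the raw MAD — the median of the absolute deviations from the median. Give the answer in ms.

49 ms

Sorted: 317, 321, 324, 339, 372, 378, 406, 422, 427, 447, 993 → median = 378
|x − 378|: 69, 28, 54, 39, 0, 61, 49, 44, 615, 57, 6
Sorted deviations: 0, 6, 28, 39, 44, 49, 54, 57, 61, 69, 615 → MAD = 49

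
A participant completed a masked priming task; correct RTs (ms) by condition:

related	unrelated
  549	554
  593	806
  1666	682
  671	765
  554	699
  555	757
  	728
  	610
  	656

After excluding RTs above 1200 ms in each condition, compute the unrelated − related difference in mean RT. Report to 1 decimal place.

110.8 ms

related: exclude 1666
M(related) = 2922/5 = 584.400
M(unrelated) = 6257/9 = 695.222
Difference = 695.222 − 584.400 = 110.822 ms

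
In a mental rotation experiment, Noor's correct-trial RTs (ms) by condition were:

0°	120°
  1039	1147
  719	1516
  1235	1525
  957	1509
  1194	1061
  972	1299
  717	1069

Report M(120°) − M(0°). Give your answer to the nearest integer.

M(0°) = 6833/7 = 976.143
M(120°) = 9126/7 = 1303.714
Difference = 1303.714 − 976.143 = 327.571 ms

328 ms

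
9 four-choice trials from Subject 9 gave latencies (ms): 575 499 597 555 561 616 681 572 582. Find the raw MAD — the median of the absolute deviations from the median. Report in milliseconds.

20 ms

Sorted: 499, 555, 561, 572, 575, 582, 597, 616, 681 → median = 575
|x − 575|: 0, 76, 22, 20, 14, 41, 106, 3, 7
Sorted deviations: 0, 3, 7, 14, 20, 22, 41, 76, 106 → MAD = 20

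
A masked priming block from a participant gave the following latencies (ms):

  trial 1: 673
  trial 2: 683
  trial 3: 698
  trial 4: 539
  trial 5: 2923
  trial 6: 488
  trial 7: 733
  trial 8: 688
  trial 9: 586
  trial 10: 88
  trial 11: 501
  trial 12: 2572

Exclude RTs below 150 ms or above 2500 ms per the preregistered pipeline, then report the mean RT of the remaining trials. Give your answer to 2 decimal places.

Excluded: 88, 2572, 2923
Retained (n=9): Σ = 5589
Mean = 5589/9 = 621.0000

621.00 ms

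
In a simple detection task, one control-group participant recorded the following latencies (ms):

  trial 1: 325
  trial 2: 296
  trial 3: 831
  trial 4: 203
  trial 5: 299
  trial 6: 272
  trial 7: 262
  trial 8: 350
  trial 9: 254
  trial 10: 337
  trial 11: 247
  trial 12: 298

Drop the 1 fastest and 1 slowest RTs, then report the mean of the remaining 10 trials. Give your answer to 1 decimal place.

294.0 ms

Sorted: 203, 247, 254, 262, 272, 296, 298, 299, 325, 337, 350, 831
Drop lowest 1 (203) and highest 1 (831)
Remaining (n=10): Σ = 2940, mean = 2940/10 = 294.000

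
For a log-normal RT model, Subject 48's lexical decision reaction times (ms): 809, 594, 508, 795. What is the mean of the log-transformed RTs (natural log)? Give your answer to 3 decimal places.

6.498

ln(RT): 6.6958, 6.3869, 6.2305, 6.6783
Σ ln(RT) = 25.9915
Mean = 25.9915/4 = 6.49788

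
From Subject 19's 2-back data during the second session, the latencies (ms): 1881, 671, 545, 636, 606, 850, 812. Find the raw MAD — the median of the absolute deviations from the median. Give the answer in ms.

Sorted: 545, 606, 636, 671, 812, 850, 1881 → median = 671
|x − 671|: 1210, 0, 126, 35, 65, 179, 141
Sorted deviations: 0, 35, 65, 126, 141, 179, 1210 → MAD = 126

126 ms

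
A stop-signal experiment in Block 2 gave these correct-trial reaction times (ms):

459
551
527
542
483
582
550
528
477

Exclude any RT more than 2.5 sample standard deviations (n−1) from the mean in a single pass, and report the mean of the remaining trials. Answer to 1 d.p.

522.1 ms

n = 9, ΣRT = 4699, M = 522.111
Σ(x−M)² = 13200.89; s = √(13200.89/8) = 40.622
Cutoffs: 522.111 ± 2.5·40.622 → [420.6, 623.7]
No RTs fall outside the cutoffs; all 9 retained. Mean = 4699/9 = 522.111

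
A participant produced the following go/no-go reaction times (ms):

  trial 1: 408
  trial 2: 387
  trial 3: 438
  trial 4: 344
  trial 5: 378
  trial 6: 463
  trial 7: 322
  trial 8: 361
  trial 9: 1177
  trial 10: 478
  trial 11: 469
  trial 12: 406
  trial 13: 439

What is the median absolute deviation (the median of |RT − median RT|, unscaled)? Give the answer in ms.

Sorted: 322, 344, 361, 378, 387, 406, 408, 438, 439, 463, 469, 478, 1177 → median = 408
|x − 408|: 0, 21, 30, 64, 30, 55, 86, 47, 769, 70, 61, 2, 31
Sorted deviations: 0, 2, 21, 30, 30, 31, 47, 55, 61, 64, 70, 86, 769 → MAD = 47

47 ms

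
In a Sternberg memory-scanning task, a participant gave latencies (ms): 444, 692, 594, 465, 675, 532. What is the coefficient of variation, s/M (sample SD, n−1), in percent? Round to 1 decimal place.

n = 6, Σ = 3402, M = 567.0000
Σ(x−M)² = 54776.000; s = √(54776.000/5) = 104.6671
CV = 104.6671 / 567.0000 = 0.18460 = 18.460%

18.5%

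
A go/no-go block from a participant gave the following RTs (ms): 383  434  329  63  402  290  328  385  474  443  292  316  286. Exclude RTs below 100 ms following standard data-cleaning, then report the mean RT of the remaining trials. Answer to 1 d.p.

Excluded: 63
Retained (n=12): Σ = 4362
Mean = 4362/12 = 363.5000

363.5 ms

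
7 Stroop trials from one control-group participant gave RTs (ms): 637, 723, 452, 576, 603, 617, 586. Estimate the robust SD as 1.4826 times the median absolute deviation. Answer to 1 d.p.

Sorted: 452, 576, 586, 603, 617, 637, 723 → median = 603
|x − 603| sorted: 0, 14, 17, 27, 34, 120, 151 → MAD = 27
Robust SD ≈ 1.4826 × 27 = 40.030

40.0 ms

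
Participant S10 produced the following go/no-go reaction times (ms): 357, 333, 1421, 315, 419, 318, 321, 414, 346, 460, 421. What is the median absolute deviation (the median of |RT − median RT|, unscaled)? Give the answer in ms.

Sorted: 315, 318, 321, 333, 346, 357, 414, 419, 421, 460, 1421 → median = 357
|x − 357|: 0, 24, 1064, 42, 62, 39, 36, 57, 11, 103, 64
Sorted deviations: 0, 11, 24, 36, 39, 42, 57, 62, 64, 103, 1064 → MAD = 42

42 ms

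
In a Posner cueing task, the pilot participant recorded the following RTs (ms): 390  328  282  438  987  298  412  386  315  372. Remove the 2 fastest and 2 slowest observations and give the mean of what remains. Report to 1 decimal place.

367.2 ms

Sorted: 282, 298, 315, 328, 372, 386, 390, 412, 438, 987
Drop lowest 2 (282, 298) and highest 2 (438, 987)
Remaining (n=6): Σ = 2203, mean = 2203/6 = 367.167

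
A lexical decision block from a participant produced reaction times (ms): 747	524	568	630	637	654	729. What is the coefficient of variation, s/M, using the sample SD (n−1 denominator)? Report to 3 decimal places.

0.125

n = 7, Σ = 4489, M = 641.2857
Σ(x−M)² = 38303.429; s = √(38303.429/6) = 79.8993
CV = 79.8993 / 641.2857 = 0.12459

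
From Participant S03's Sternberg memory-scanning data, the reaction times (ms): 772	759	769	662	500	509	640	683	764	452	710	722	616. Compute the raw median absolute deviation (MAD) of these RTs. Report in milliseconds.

76 ms

Sorted: 452, 500, 509, 616, 640, 662, 683, 710, 722, 759, 764, 769, 772 → median = 683
|x − 683|: 89, 76, 86, 21, 183, 174, 43, 0, 81, 231, 27, 39, 67
Sorted deviations: 0, 21, 27, 39, 43, 67, 76, 81, 86, 89, 174, 183, 231 → MAD = 76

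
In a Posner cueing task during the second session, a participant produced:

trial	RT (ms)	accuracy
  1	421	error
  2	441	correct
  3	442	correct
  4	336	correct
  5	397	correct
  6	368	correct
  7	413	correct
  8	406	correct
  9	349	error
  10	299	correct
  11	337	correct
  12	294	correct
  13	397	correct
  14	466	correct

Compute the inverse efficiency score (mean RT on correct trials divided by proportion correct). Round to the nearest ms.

447 ms

Correct trials (n=12): 441, 442, 336, 397, 368, 413, 406, 299, 337, 294, 397, 466
Mean correct RT = 4596/12 = 383.0000 ms
Proportion correct = 12/14
IES = 383.0000 / (12/14) = 446.833 ms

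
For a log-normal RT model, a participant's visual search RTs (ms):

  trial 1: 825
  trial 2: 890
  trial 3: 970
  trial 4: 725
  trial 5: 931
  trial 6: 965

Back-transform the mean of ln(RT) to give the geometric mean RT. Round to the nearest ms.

ln(RT): 6.7154, 6.7912, 6.8773, 6.5862, 6.8363, 6.8721
Mean ln(RT) = 40.6785/6 = 6.77974
Geometric mean = exp(6.77974) = 879.84 ms

880 ms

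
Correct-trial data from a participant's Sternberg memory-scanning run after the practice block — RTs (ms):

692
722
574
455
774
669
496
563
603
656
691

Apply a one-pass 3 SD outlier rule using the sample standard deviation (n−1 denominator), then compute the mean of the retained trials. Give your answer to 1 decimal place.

626.8 ms

n = 11, ΣRT = 6895, M = 626.818
Σ(x−M)² = 95785.64; s = √(95785.64/10) = 97.870
Cutoffs: 626.818 ± 3·97.870 → [333.2, 920.4]
No RTs fall outside the cutoffs; all 11 retained. Mean = 6895/11 = 626.818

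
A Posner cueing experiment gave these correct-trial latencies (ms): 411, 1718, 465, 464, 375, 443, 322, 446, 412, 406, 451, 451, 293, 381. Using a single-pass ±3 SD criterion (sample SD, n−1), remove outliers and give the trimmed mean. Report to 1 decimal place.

409.2 ms

n = 14, ΣRT = 7038, M = 502.714
Σ(x−M)² = 1625728.86; s = √(1625728.86/13) = 353.633
Cutoffs: 502.714 ± 3·353.633 → [-558.2, 1563.6]
Outside: 1718 → excluded.
Retained (n=13): Σ = 5320, mean = 5320/13 = 409.231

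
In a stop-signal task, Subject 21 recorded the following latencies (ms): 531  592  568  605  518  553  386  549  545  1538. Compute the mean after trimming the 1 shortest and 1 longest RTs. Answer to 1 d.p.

Sorted: 386, 518, 531, 545, 549, 553, 568, 592, 605, 1538
Drop lowest 1 (386) and highest 1 (1538)
Remaining (n=8): Σ = 4461, mean = 4461/8 = 557.625

557.6 ms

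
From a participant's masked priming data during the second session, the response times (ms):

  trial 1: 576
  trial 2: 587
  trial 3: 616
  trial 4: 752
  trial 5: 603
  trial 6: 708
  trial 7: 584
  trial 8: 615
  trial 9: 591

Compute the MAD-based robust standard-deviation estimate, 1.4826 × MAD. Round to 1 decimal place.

Sorted: 576, 584, 587, 591, 603, 615, 616, 708, 752 → median = 603
|x − 603| sorted: 0, 12, 12, 13, 16, 19, 27, 105, 149 → MAD = 16
Robust SD ≈ 1.4826 × 16 = 23.722

23.7 ms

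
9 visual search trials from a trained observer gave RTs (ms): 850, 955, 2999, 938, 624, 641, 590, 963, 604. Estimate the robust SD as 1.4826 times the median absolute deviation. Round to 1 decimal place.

Sorted: 590, 604, 624, 641, 850, 938, 955, 963, 2999 → median = 850
|x − 850| sorted: 0, 88, 105, 113, 209, 226, 246, 260, 2149 → MAD = 209
Robust SD ≈ 1.4826 × 209 = 309.863

309.9 ms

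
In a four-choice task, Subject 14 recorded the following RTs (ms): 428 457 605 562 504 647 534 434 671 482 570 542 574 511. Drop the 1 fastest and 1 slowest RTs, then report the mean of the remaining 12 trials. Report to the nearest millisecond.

535 ms

Sorted: 428, 434, 457, 482, 504, 511, 534, 542, 562, 570, 574, 605, 647, 671
Drop lowest 1 (428) and highest 1 (671)
Remaining (n=12): Σ = 6422, mean = 6422/12 = 535.167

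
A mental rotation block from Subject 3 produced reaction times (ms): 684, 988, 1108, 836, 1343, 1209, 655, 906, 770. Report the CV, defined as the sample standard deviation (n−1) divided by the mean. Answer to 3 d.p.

n = 9, Σ = 8499, M = 944.3333
Σ(x−M)² = 452762.000; s = √(452762.000/8) = 237.8976
CV = 237.8976 / 944.3333 = 0.25192

0.252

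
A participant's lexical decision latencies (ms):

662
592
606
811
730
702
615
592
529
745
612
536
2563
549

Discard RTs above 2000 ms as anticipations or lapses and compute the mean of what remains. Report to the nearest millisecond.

637 ms

Excluded: 2563
Retained (n=13): Σ = 8281
Mean = 8281/13 = 637.0000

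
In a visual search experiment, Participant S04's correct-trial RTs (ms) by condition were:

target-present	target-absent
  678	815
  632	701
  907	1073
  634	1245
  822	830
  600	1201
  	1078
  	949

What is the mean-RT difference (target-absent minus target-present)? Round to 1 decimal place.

M(target-present) = 4273/6 = 712.167
M(target-absent) = 7892/8 = 986.500
Difference = 986.500 − 712.167 = 274.333 ms

274.3 ms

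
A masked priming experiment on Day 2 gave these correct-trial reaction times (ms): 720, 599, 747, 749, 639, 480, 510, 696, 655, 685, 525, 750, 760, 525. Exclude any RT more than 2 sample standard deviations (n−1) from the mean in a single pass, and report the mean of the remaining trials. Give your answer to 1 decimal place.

n = 14, ΣRT = 9040, M = 645.714
Σ(x−M)² = 131790.86; s = √(131790.86/13) = 100.686
Cutoffs: 645.714 ± 2·100.686 → [444.3, 847.1]
No RTs fall outside the cutoffs; all 14 retained. Mean = 9040/14 = 645.714

645.7 ms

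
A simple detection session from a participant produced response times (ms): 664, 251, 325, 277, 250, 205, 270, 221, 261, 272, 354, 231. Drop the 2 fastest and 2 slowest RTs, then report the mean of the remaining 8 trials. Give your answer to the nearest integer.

Sorted: 205, 221, 231, 250, 251, 261, 270, 272, 277, 325, 354, 664
Drop lowest 2 (205, 221) and highest 2 (354, 664)
Remaining (n=8): Σ = 2137, mean = 2137/8 = 267.125

267 ms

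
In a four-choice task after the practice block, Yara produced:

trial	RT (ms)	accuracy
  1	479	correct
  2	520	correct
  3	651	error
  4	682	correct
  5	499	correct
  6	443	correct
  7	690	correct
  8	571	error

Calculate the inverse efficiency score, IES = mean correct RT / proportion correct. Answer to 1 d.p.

Correct trials (n=6): 479, 520, 682, 499, 443, 690
Mean correct RT = 3313/6 = 552.1667 ms
Proportion correct = 6/8
IES = 552.1667 / (6/8) = 736.222 ms

736.2 ms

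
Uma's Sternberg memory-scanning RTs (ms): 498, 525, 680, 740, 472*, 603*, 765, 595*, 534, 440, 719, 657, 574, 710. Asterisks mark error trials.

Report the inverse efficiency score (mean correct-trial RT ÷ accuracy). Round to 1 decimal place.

791.6 ms

Correct trials (n=11): 498, 525, 680, 740, 765, 534, 440, 719, 657, 574, 710
Mean correct RT = 6842/11 = 622.0000 ms
Proportion correct = 11/14
IES = 622.0000 / (11/14) = 791.636 ms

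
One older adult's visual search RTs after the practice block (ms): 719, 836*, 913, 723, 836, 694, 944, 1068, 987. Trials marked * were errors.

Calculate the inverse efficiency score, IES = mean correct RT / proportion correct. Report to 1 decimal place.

968.1 ms

Correct trials (n=8): 719, 913, 723, 836, 694, 944, 1068, 987
Mean correct RT = 6884/8 = 860.5000 ms
Proportion correct = 8/9
IES = 860.5000 / (8/9) = 968.062 ms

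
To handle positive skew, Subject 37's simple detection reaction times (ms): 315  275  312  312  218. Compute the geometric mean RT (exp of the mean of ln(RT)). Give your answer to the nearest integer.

ln(RT): 5.7526, 5.6168, 5.7430, 5.7430, 5.3845
Mean ln(RT) = 28.2398/5 = 5.64797
Geometric mean = exp(5.64797) = 283.71 ms

284 ms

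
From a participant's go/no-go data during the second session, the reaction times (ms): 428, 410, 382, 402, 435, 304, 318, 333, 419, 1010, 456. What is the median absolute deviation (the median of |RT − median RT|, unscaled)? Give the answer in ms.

Sorted: 304, 318, 333, 382, 402, 410, 419, 428, 435, 456, 1010 → median = 410
|x − 410|: 18, 0, 28, 8, 25, 106, 92, 77, 9, 600, 46
Sorted deviations: 0, 8, 9, 18, 25, 28, 46, 77, 92, 106, 600 → MAD = 28

28 ms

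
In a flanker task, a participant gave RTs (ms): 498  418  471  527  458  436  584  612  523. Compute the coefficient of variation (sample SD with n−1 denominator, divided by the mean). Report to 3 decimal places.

0.130

n = 9, Σ = 4527, M = 503.0000
Σ(x−M)² = 34206.000; s = √(34206.000/8) = 65.3892
CV = 65.3892 / 503.0000 = 0.13000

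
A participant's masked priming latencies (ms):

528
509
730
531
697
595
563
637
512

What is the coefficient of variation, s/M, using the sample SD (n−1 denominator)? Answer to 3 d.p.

0.139

n = 9, Σ = 5302, M = 589.1111
Σ(x−M)² = 53974.889; s = √(53974.889/8) = 82.1393
CV = 82.1393 / 589.1111 = 0.13943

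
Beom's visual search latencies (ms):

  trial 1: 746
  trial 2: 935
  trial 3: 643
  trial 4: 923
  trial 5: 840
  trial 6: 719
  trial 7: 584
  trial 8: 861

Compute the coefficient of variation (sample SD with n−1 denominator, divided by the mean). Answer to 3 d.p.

0.165

n = 8, Σ = 6251, M = 781.3750
Σ(x−M)² = 116681.875; s = √(116681.875/7) = 129.1079
CV = 129.1079 / 781.3750 = 0.16523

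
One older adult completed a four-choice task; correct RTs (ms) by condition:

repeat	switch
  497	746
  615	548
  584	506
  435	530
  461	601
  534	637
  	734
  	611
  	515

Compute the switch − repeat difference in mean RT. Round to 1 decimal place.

82.1 ms

M(repeat) = 3126/6 = 521.000
M(switch) = 5428/9 = 603.111
Difference = 603.111 − 521.000 = 82.111 ms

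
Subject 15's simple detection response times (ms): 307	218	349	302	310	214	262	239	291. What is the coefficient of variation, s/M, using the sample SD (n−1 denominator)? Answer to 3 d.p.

n = 9, Σ = 2492, M = 276.8889
Σ(x−M)² = 17112.889; s = √(17112.889/8) = 46.2505
CV = 46.2505 / 276.8889 = 0.16704

0.167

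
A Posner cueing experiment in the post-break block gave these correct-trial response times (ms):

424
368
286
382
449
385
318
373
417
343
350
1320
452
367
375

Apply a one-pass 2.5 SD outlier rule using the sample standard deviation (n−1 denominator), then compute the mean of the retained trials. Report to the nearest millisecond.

n = 15, ΣRT = 6609, M = 440.600
Σ(x−M)² = 857129.60; s = √(857129.60/14) = 247.434
Cutoffs: 440.600 ± 2.5·247.434 → [-178.0, 1059.2]
Outside: 1320 → excluded.
Retained (n=14): Σ = 5289, mean = 5289/14 = 377.786

378 ms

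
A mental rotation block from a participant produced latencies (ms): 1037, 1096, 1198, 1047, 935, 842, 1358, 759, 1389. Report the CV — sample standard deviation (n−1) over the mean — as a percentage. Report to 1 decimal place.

20.0%

n = 9, Σ = 9661, M = 1073.4444
Σ(x−M)² = 370206.222; s = √(370206.222/8) = 215.1181
CV = 215.1181 / 1073.4444 = 0.20040 = 20.040%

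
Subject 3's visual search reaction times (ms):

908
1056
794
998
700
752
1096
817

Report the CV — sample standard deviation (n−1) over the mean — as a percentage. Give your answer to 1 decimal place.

16.5%

n = 8, Σ = 7121, M = 890.1250
Σ(x−M)² = 151668.875; s = √(151668.875/7) = 147.1971
CV = 147.1971 / 890.1250 = 0.16537 = 16.537%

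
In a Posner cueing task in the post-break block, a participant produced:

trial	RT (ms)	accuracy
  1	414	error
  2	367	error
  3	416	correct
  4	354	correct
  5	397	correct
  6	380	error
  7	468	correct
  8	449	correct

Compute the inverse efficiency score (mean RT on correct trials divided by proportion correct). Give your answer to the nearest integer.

667 ms

Correct trials (n=5): 416, 354, 397, 468, 449
Mean correct RT = 2084/5 = 416.8000 ms
Proportion correct = 5/8
IES = 416.8000 / (5/8) = 666.880 ms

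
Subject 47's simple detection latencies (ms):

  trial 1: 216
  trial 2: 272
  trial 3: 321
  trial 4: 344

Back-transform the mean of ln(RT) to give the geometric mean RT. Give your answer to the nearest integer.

284 ms

ln(RT): 5.3753, 5.6058, 5.7714, 5.8406
Mean ln(RT) = 22.5932/4 = 5.64829
Geometric mean = exp(5.64829) = 283.81 ms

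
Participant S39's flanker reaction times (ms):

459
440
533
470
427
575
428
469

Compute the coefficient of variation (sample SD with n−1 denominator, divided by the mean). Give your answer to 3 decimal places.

n = 8, Σ = 3801, M = 475.1250
Σ(x−M)² = 19418.875; s = √(19418.875/7) = 52.6700
CV = 52.6700 / 475.1250 = 0.11085

0.111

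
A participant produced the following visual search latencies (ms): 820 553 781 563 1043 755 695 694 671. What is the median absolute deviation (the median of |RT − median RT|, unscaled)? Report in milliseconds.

86 ms

Sorted: 553, 563, 671, 694, 695, 755, 781, 820, 1043 → median = 695
|x − 695|: 125, 142, 86, 132, 348, 60, 0, 1, 24
Sorted deviations: 0, 1, 24, 60, 86, 125, 132, 142, 348 → MAD = 86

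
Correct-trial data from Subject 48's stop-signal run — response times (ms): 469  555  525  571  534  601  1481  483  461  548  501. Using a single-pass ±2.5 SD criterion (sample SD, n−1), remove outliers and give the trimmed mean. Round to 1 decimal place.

n = 11, ΣRT = 6729, M = 611.727
Σ(x−M)² = 850172.18; s = √(850172.18/10) = 291.577
Cutoffs: 611.727 ± 2.5·291.577 → [-117.2, 1340.7]
Outside: 1481 → excluded.
Retained (n=10): Σ = 5248, mean = 5248/10 = 524.800

524.8 ms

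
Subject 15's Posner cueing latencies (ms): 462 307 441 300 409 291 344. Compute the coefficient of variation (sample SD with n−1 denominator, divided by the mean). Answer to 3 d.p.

0.196

n = 7, Σ = 2554, M = 364.8571
Σ(x−M)² = 30626.857; s = √(30626.857/6) = 71.4456
CV = 71.4456 / 364.8571 = 0.19582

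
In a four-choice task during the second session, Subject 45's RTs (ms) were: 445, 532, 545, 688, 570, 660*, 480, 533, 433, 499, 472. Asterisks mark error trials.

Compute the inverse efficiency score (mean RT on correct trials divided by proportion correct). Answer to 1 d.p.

571.7 ms

Correct trials (n=10): 445, 532, 545, 688, 570, 480, 533, 433, 499, 472
Mean correct RT = 5197/10 = 519.7000 ms
Proportion correct = 10/11
IES = 519.7000 / (10/11) = 571.670 ms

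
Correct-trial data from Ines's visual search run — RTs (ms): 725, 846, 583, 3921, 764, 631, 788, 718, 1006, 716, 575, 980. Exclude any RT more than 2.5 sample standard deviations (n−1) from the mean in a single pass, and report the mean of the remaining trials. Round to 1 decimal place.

757.5 ms

n = 12, ΣRT = 12253, M = 1021.083
Σ(x−M)² = 9378178.92; s = √(9378178.92/11) = 923.343
Cutoffs: 1021.083 ± 2.5·923.343 → [-1287.3, 3329.4]
Outside: 3921 → excluded.
Retained (n=11): Σ = 8332, mean = 8332/11 = 757.455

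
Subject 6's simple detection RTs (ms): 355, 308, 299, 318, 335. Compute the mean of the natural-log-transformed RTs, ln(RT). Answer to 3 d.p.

5.776

ln(RT): 5.8721, 5.7301, 5.7004, 5.7621, 5.8141
Σ ln(RT) = 28.8788
Mean = 28.8788/5 = 5.77577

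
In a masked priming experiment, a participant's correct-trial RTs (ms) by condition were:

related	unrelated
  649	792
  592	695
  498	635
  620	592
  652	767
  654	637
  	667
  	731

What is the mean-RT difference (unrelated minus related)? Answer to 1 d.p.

M(related) = 3665/6 = 610.833
M(unrelated) = 5516/8 = 689.500
Difference = 689.500 − 610.833 = 78.667 ms

78.7 ms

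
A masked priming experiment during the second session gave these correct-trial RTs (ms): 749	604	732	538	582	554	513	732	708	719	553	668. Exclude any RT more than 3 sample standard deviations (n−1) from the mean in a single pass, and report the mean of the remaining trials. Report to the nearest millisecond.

638 ms

n = 12, ΣRT = 7652, M = 637.667
Σ(x−M)² = 86550.67; s = √(86550.67/11) = 88.703
Cutoffs: 637.667 ± 3·88.703 → [371.6, 903.8]
No RTs fall outside the cutoffs; all 12 retained. Mean = 7652/12 = 637.667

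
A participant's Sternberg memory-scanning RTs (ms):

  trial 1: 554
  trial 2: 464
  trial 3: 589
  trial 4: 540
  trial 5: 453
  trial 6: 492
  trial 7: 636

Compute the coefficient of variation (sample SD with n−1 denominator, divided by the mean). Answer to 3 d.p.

0.126

n = 7, Σ = 3728, M = 532.5714
Σ(x−M)² = 27075.714; s = √(27075.714/6) = 67.1760
CV = 67.1760 / 532.5714 = 0.12614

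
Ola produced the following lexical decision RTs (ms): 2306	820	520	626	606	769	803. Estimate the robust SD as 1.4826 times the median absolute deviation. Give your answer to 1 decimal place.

212.0 ms

Sorted: 520, 606, 626, 769, 803, 820, 2306 → median = 769
|x − 769| sorted: 0, 34, 51, 143, 163, 249, 1537 → MAD = 143
Robust SD ≈ 1.4826 × 143 = 212.012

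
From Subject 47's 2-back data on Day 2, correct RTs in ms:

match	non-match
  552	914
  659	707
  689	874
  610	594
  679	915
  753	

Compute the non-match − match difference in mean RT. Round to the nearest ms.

M(match) = 3942/6 = 657.000
M(non-match) = 4004/5 = 800.800
Difference = 800.800 − 657.000 = 143.800 ms

144 ms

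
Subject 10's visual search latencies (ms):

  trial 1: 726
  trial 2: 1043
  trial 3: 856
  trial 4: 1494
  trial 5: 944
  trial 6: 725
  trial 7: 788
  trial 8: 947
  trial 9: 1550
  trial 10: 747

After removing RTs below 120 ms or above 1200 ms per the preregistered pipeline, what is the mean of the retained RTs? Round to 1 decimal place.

847.0 ms

Excluded: 1494, 1550
Retained (n=8): Σ = 6776
Mean = 6776/8 = 847.0000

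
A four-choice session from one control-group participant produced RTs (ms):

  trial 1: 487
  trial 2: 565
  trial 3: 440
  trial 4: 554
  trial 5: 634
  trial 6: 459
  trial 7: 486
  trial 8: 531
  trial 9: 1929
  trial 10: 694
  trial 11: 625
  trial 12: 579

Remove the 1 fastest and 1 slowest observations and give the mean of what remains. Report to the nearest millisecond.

561 ms

Sorted: 440, 459, 486, 487, 531, 554, 565, 579, 625, 634, 694, 1929
Drop lowest 1 (440) and highest 1 (1929)
Remaining (n=10): Σ = 5614, mean = 5614/10 = 561.400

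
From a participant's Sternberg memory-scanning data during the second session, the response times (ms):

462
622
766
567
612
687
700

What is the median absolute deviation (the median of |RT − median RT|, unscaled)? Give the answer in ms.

Sorted: 462, 567, 612, 622, 687, 700, 766 → median = 622
|x − 622|: 160, 0, 144, 55, 10, 65, 78
Sorted deviations: 0, 10, 55, 65, 78, 144, 160 → MAD = 65

65 ms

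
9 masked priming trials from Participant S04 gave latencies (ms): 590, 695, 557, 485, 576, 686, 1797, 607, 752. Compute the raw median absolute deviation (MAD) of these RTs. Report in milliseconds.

79 ms

Sorted: 485, 557, 576, 590, 607, 686, 695, 752, 1797 → median = 607
|x − 607|: 17, 88, 50, 122, 31, 79, 1190, 0, 145
Sorted deviations: 0, 17, 31, 50, 79, 88, 122, 145, 1190 → MAD = 79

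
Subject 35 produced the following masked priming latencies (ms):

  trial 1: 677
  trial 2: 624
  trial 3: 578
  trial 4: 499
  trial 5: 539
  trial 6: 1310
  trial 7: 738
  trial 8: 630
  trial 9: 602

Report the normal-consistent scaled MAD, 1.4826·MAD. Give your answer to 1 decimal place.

Sorted: 499, 539, 578, 602, 624, 630, 677, 738, 1310 → median = 624
|x − 624| sorted: 0, 6, 22, 46, 53, 85, 114, 125, 686 → MAD = 53
Robust SD ≈ 1.4826 × 53 = 78.578

78.6 ms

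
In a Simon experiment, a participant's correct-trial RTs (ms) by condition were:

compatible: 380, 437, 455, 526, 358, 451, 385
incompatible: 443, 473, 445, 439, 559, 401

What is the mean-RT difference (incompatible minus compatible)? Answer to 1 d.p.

32.6 ms

M(compatible) = 2992/7 = 427.429
M(incompatible) = 2760/6 = 460.000
Difference = 460.000 − 427.429 = 32.571 ms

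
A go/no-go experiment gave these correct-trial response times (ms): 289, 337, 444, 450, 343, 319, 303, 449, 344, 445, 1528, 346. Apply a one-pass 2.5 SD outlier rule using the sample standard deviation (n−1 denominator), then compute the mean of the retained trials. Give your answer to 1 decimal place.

n = 12, ΣRT = 5597, M = 466.417
Σ(x−M)² = 1269872.92; s = √(1269872.92/11) = 339.769
Cutoffs: 466.417 ± 2.5·339.769 → [-383.0, 1315.8]
Outside: 1528 → excluded.
Retained (n=11): Σ = 4069, mean = 4069/11 = 369.909

369.9 ms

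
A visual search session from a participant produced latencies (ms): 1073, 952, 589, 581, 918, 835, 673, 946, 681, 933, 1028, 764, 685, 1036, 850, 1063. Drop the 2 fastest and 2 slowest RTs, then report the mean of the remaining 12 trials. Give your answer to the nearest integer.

858 ms

Sorted: 581, 589, 673, 681, 685, 764, 835, 850, 918, 933, 946, 952, 1028, 1036, 1063, 1073
Drop lowest 2 (581, 589) and highest 2 (1063, 1073)
Remaining (n=12): Σ = 10301, mean = 10301/12 = 858.417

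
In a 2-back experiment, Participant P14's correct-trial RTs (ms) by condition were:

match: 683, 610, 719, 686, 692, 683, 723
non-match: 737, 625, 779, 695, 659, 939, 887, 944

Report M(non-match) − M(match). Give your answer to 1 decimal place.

M(match) = 4796/7 = 685.143
M(non-match) = 6265/8 = 783.125
Difference = 783.125 − 685.143 = 97.982 ms

98.0 ms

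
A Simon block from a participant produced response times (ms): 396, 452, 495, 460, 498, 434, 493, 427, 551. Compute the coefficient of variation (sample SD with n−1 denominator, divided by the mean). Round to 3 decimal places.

0.100

n = 9, Σ = 4206, M = 467.3333
Σ(x−M)² = 17480.000; s = √(17480.000/8) = 46.7440
CV = 46.7440 / 467.3333 = 0.10002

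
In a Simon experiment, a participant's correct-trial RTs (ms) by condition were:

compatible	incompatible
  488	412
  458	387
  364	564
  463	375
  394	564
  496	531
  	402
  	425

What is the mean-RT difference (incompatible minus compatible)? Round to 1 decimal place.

M(compatible) = 2663/6 = 443.833
M(incompatible) = 3660/8 = 457.500
Difference = 457.500 − 443.833 = 13.667 ms

13.7 ms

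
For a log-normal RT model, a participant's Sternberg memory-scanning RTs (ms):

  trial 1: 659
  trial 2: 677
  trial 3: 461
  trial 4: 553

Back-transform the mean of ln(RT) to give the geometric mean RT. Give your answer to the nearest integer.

ln(RT): 6.4907, 6.5177, 6.1334, 6.3154
Mean ln(RT) = 25.4572/4 = 6.36429
Geometric mean = exp(6.36429) = 580.73 ms

581 ms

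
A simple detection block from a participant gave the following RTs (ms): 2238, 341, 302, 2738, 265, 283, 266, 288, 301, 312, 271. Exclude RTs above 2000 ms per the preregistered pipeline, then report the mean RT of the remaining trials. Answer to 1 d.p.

Excluded: 2238, 2738
Retained (n=9): Σ = 2629
Mean = 2629/9 = 292.1111

292.1 ms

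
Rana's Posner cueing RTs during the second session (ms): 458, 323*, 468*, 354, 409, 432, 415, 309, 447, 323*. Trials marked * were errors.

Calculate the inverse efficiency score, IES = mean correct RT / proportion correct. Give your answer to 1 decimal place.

576.3 ms

Correct trials (n=7): 458, 354, 409, 432, 415, 309, 447
Mean correct RT = 2824/7 = 403.4286 ms
Proportion correct = 7/10
IES = 403.4286 / (7/10) = 576.327 ms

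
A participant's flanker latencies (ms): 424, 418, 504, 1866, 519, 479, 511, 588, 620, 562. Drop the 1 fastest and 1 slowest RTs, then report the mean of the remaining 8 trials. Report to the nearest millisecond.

526 ms

Sorted: 418, 424, 479, 504, 511, 519, 562, 588, 620, 1866
Drop lowest 1 (418) and highest 1 (1866)
Remaining (n=8): Σ = 4207, mean = 4207/8 = 525.875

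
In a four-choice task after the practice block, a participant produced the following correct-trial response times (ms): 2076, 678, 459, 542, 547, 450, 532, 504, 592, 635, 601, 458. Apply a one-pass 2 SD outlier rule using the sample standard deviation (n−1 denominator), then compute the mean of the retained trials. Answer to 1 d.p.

n = 12, ΣRT = 8074, M = 672.833
Σ(x−M)² = 2204851.67; s = √(2204851.67/11) = 447.706
Cutoffs: 672.833 ± 2·447.706 → [-222.6, 1568.2]
Outside: 2076 → excluded.
Retained (n=11): Σ = 5998, mean = 5998/11 = 545.273

545.3 ms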